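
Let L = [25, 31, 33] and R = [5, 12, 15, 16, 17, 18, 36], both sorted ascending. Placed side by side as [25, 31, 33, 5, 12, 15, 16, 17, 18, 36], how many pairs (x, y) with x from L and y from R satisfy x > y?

Count, for every r in R, how many entries of L exceed r:
r = 5: 25, 31, 33 → 3
r = 12: 25, 31, 33 → 3
r = 15: 25, 31, 33 → 3
r = 16: 25, 31, 33 → 3
r = 17: 25, 31, 33 → 3
r = 18: 25, 31, 33 → 3
r = 36: none → 0
Cross-inversions: 3 + 3 + 3 + 3 + 3 + 3 + 0 = 18

There are 18 cross-inversions.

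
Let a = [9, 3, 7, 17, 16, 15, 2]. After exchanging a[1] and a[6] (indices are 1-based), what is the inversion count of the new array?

Inversions: 12

Positions 1 and 6 hold 9 and 15; after swapping, the array is [15, 3, 7, 17, 16, 9, 2].
Sweep left to right; for each value list the smaller values that follow it:
15 → 3, 7, 9, 2 → 4
3 → 2 → 1
7 → 2 → 1
17 → 16, 9, 2 → 3
16 → 9, 2 → 2
9 → 2 → 1
2 → none → 0
Sum: 4 + 1 + 1 + 3 + 2 + 1 + 0 = 12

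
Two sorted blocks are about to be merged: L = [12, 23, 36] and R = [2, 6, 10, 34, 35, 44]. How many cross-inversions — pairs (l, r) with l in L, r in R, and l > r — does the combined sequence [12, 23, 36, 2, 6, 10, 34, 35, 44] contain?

11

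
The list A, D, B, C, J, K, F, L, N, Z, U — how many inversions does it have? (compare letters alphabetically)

For each element, count later entries that are smaller:
A → none → 0
D → B, C → 2
B → none → 0
C → none → 0
J → F → 1
K → F → 1
F → none → 0
L → none → 0
N → none → 0
Z → U → 1
U → none → 0
Sum: 0 + 2 + 0 + 0 + 1 + 1 + 0 + 0 + 0 + 1 + 0 = 5

Out-of-order pairs: 5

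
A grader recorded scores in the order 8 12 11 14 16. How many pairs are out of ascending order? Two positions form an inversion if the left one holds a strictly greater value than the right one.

For each element, count later entries that are smaller:
8 → none → 0
12 → 11 → 1
11 → none → 0
14 → none → 0
16 → none → 0
Sum: 0 + 1 + 0 + 0 + 0 = 1

1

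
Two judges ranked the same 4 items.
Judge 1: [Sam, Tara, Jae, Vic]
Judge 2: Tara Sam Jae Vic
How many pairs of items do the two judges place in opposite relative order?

1

Assign each item its position (1..4) in the first ordering, then rewrite the second ordering as that position sequence:
positions: Sam→1, Tara→2, Jae→3, Vic→4
second ordering as positions: [2, 1, 3, 4]
Discordant pairs = inversions in this position sequence.
2: 1 → 1
1: 0
3: 0
4: 0
Total: 1 + 0 + 0 + 0 = 1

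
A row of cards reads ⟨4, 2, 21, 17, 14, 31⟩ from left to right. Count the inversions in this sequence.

Listing every pair i<j with a[i]>a[j] (using 1-based positions):
(1,2): 4 > 2
(3,4): 21 > 17
(3,5): 21 > 14
(4,5): 17 > 14
That's 4 pairs.

4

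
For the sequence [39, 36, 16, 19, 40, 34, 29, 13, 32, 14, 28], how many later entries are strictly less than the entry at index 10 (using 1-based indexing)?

0

The element at index 10 is 14.
Elements after it: 28
None of them are smaller than 14.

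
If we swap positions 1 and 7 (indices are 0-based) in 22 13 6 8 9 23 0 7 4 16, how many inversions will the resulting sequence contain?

Positions 1 and 7 hold 13 and 7; after swapping, the array is [22, 7, 6, 8, 9, 23, 0, 13, 4, 16].
For each element, count later entries that are smaller:
22 → 7, 6, 8, 9, 0, 13, 4, 16 → 8
7 → 6, 0, 4 → 3
6 → 0, 4 → 2
8 → 0, 4 → 2
9 → 0, 4 → 2
23 → 0, 13, 4, 16 → 4
0 → none → 0
13 → 4 → 1
4 → none → 0
16 → none → 0
Sum: 8 + 3 + 2 + 2 + 2 + 4 + 0 + 1 + 0 + 0 = 22

There are 22 inversions.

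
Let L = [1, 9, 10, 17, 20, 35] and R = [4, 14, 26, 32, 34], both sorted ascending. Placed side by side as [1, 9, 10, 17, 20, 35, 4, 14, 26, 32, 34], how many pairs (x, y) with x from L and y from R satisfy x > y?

Take each right-half value and tally the left-half values above it:
r = 4: 9, 10, 17, 20, 35 → 5
r = 14: 17, 20, 35 → 3
r = 26: 35 → 1
r = 32: 35 → 1
r = 34: 35 → 1
Cross-inversions: 5 + 3 + 1 + 1 + 1 = 11

11 split inversions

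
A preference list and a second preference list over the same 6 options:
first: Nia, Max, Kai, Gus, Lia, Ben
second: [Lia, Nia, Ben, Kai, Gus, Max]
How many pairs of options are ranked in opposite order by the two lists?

Assign each item its position (1..6) in the first ordering, then rewrite the second ordering as that position sequence:
positions: Nia→1, Max→2, Kai→3, Gus→4, Lia→5, Ben→6
second ordering as positions: [5, 1, 6, 3, 4, 2]
Discordant pairs = inversions in this position sequence.
5: 1, 3, 4, 2 → 4
1: 0
6: 3, 4, 2 → 3
3: 2 → 1
4: 2 → 1
2: 0
Total: 4 + 0 + 3 + 1 + 1 + 0 = 9

There are 9 pairs.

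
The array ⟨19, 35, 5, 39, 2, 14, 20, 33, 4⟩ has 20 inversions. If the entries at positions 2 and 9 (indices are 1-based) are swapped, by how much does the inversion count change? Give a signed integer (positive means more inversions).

-9

Positions 2 and 9 hold 35 and 4; after swapping, the array is [19, 4, 5, 39, 2, 14, 20, 33, 35].
Sweep left to right; for each value list the smaller values that follow it:
19 → 4, 5, 2, 14 → 4
4 → 2 → 1
5 → 2 → 1
39 → 2, 14, 20, 33, 35 → 5
2 → none → 0
14 → none → 0
20 → none → 0
33 → none → 0
35 → none → 0
Sum: 4 + 1 + 1 + 5 + 0 + 0 + 0 + 0 + 0 = 11
Change: 11 − 20 = -9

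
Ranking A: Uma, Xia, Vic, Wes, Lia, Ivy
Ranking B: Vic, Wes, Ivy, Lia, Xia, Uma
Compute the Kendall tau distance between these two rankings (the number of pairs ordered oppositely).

Discordant pairs: 10

Assign each item its position (1..6) in the first ordering, then rewrite the second ordering as that position sequence:
positions: Uma→1, Xia→2, Vic→3, Wes→4, Lia→5, Ivy→6
second ordering as positions: [3, 4, 6, 5, 2, 1]
Discordant pairs = inversions in this position sequence.
3: 2, 1 → 2
4: 2, 1 → 2
6: 5, 2, 1 → 3
5: 2, 1 → 2
2: 1 → 1
1: 0
Total: 2 + 2 + 3 + 2 + 1 + 0 = 10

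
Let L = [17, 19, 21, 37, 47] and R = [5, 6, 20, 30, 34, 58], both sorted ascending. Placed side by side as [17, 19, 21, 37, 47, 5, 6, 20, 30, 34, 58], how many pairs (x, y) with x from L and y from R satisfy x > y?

There are 17 split inversions.

For each element r of the right run, count left-run elements greater than r:
r = 5: 17, 19, 21, 37, 47 → 5
r = 6: 17, 19, 21, 37, 47 → 5
r = 20: 21, 37, 47 → 3
r = 30: 37, 47 → 2
r = 34: 37, 47 → 2
r = 58: none → 0
Cross-inversions: 5 + 5 + 3 + 2 + 2 + 0 = 17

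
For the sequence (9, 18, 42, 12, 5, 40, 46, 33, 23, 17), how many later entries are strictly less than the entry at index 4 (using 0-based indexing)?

0 such elements

The element at index 4 is 5.
Elements after it: 40, 46, 33, 23, 17
None of them are smaller than 5.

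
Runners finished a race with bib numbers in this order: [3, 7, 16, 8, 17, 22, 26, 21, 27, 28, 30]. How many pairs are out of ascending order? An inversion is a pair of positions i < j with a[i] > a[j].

3

For each element, count later entries that are smaller:
3: 0
7: 0
16: 1
8: 0
17: 0
22: 1
26: 1
21: 0
27: 0
28: 0
30: 0
Sum: 0 + 0 + 1 + 0 + 0 + 1 + 1 + 0 + 0 + 0 + 0 = 3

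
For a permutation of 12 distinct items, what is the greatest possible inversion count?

A reversed (strictly descending) arrangement makes every pair an inversion, giving C(12, 2) inversions.
C(12, 2) = 12·11/2 = 66

66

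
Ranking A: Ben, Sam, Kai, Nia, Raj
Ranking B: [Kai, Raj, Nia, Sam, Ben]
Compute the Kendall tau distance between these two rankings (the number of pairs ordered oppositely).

8

Assign each item its position (1..5) in the first ordering, then rewrite the second ordering as that position sequence:
positions: Ben→1, Sam→2, Kai→3, Nia→4, Raj→5
second ordering as positions: [3, 5, 4, 2, 1]
Discordant pairs = inversions in this position sequence.
3: 2, 1 → 2
5: 4, 2, 1 → 3
4: 2, 1 → 2
2: 1 → 1
1: 0
Total: 2 + 3 + 2 + 1 + 0 = 8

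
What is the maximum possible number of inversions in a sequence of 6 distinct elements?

15 inversions

The maximum occurs when the array is in strictly decreasing order: every one of the C(6, 2) pairs is inverted.
C(6, 2) = 6·5/2 = 15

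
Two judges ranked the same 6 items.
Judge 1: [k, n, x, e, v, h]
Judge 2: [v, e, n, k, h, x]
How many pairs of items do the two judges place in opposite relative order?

9 discordant pairs

Assign each item its position (1..6) in the first ordering, then rewrite the second ordering as that position sequence:
positions: k→1, n→2, x→3, e→4, v→5, h→6
second ordering as positions: [5, 4, 2, 1, 6, 3]
Discordant pairs = inversions in this position sequence.
5: 4, 2, 1, 3 → 4
4: 2, 1, 3 → 3
2: 1 → 1
1: 0
6: 3 → 1
3: 0
Total: 4 + 3 + 1 + 0 + 1 + 0 = 9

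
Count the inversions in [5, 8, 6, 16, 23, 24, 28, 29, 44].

1

For each element, count later entries that are smaller:
5: 0
8: 1
6: 0
16: 0
23: 0
24: 0
28: 0
29: 0
44: 0
Sum: 0 + 1 + 0 + 0 + 0 + 0 + 0 + 0 + 0 = 1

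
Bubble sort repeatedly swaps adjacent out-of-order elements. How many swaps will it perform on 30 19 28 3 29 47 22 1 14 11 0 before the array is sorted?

There are 40 swaps.

Minimum adjacent swaps = number of inversions (each swap of adjacent out-of-order elements removes one inversion and no swap can remove more).
Count inversions — for each element, later elements that are smaller:
30: 19, 28, 3, 29, 22, 1, 14, 11, 0 → 9
19: 3, 1, 14, 11, 0 → 5
28: 3, 22, 1, 14, 11, 0 → 6
3: 1, 0 → 2
29: 22, 1, 14, 11, 0 → 5
47: 22, 1, 14, 11, 0 → 5
22: 1, 14, 11, 0 → 4
1: 0 → 1
14: 11, 0 → 2
11: 0 → 1
0: none → 0
Total inversions: 9 + 5 + 6 + 2 + 5 + 5 + 4 + 1 + 2 + 1 + 0 = 40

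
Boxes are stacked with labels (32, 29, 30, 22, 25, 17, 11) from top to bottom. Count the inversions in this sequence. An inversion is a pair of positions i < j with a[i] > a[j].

19 out-of-order pairs

Count, for each position, how many later elements it exceeds:
32 → 29, 30, 22, 25, 17, 11 → 6
29 → 22, 25, 17, 11 → 4
30 → 22, 25, 17, 11 → 4
22 → 17, 11 → 2
25 → 17, 11 → 2
17 → 11 → 1
11 → none → 0
Sum: 6 + 4 + 4 + 2 + 2 + 1 + 0 = 19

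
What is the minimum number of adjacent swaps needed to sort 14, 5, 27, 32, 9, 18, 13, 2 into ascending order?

The minimum number of adjacent swaps to sort an array equals its inversion count, since every such swap removes exactly one inversion.
Count inversions — for each element, later elements that are smaller:
14: 5, 9, 13, 2 → 4
5: 2 → 1
27: 9, 18, 13, 2 → 4
32: 9, 18, 13, 2 → 4
9: 2 → 1
18: 13, 2 → 2
13: 2 → 1
2: none → 0
Total inversions: 4 + 1 + 4 + 4 + 1 + 2 + 1 + 0 = 17

17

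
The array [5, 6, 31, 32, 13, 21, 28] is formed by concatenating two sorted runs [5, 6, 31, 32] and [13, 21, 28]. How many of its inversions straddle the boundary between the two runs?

For each element r of the right run, count left-run elements greater than r:
r = 13: 31, 32 → 2
r = 21: 31, 32 → 2
r = 28: 31, 32 → 2
Cross-inversions: 2 + 2 + 2 = 6

There are 6 cross-inversions.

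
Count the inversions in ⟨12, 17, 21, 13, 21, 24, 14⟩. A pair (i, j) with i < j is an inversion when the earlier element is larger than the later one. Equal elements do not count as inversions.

6 inversions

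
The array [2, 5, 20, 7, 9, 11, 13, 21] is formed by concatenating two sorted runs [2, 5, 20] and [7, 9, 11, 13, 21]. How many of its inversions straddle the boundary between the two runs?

Count, for every r in R, how many entries of L exceed r:
r = 7: 20 → 1
r = 9: 20 → 1
r = 11: 20 → 1
r = 13: 20 → 1
r = 21: none → 0
Cross-inversions: 1 + 1 + 1 + 1 + 0 = 4

4 cross-inversions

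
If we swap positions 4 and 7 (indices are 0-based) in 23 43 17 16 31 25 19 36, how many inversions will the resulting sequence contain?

14

Positions 4 and 7 hold 31 and 36; after swapping, the array is [23, 43, 17, 16, 36, 25, 19, 31].
Count, for each position, how many later elements it exceeds:
23: 3
43: 6
17: 1
16: 0
36: 3
25: 1
19: 0
31: 0
Sum: 3 + 6 + 1 + 0 + 3 + 1 + 0 + 0 = 14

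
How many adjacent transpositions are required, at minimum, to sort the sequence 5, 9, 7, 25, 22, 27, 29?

Minimum adjacent swaps = number of inversions (each swap of adjacent out-of-order elements removes one inversion and no swap can remove more).
Count inversions — for each element, later elements that are smaller:
5: none → 0
9: 7 → 1
7: none → 0
25: 22 → 1
22: none → 0
27: none → 0
29: none → 0
Total inversions: 0 + 1 + 0 + 1 + 0 + 0 + 0 = 2

2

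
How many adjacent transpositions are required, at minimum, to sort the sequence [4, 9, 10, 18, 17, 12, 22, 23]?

3

Each adjacent swap fixes exactly one inversion, so the minimum swap count equals the number of inversions.
Count inversions — for each element, later elements that are smaller:
4: none → 0
9: none → 0
10: none → 0
18: 17, 12 → 2
17: 12 → 1
12: none → 0
22: none → 0
23: none → 0
Total inversions: 0 + 0 + 0 + 2 + 1 + 0 + 0 + 0 = 3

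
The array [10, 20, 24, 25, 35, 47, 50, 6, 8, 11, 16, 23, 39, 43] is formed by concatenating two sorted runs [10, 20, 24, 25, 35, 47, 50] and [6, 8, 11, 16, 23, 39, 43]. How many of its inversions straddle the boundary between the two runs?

35

For each element r of the right run, count left-run elements greater than r:
r = 6: 10, 20, 24, 25, 35, 47, 50 → 7
r = 8: 10, 20, 24, 25, 35, 47, 50 → 7
r = 11: 20, 24, 25, 35, 47, 50 → 6
r = 16: 20, 24, 25, 35, 47, 50 → 6
r = 23: 24, 25, 35, 47, 50 → 5
r = 39: 47, 50 → 2
r = 43: 47, 50 → 2
Cross-inversions: 7 + 7 + 6 + 6 + 5 + 2 + 2 = 35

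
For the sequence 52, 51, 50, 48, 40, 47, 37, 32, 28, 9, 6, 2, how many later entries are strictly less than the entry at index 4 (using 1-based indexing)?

8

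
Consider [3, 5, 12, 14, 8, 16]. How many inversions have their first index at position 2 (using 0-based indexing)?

The element at index 2 is 12.
Elements after it: 14, 8, 16
Those smaller than 12: 8

1 such element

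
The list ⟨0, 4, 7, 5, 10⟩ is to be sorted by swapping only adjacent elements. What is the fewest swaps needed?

The minimum number of adjacent swaps to sort an array equals its inversion count, since every such swap removes exactly one inversion.
Count inversions — for each element, later elements that are smaller:
0: none → 0
4: none → 0
7: 5 → 1
5: none → 0
10: none → 0
Total inversions: 0 + 0 + 1 + 0 + 0 = 1

1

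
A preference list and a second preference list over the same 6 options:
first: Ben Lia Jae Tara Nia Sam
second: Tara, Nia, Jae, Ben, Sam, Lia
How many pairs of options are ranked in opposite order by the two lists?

9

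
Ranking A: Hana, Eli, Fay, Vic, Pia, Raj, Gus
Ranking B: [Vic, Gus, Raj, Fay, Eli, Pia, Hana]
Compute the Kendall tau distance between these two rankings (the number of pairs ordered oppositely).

Assign each item its position (1..7) in the first ordering, then rewrite the second ordering as that position sequence:
positions: Hana→1, Eli→2, Fay→3, Vic→4, Pia→5, Raj→6, Gus→7
second ordering as positions: [4, 7, 6, 3, 2, 5, 1]
Discordant pairs = inversions in this position sequence.
4: 3, 2, 1 → 3
7: 6, 3, 2, 5, 1 → 5
6: 3, 2, 5, 1 → 4
3: 2, 1 → 2
2: 1 → 1
5: 1 → 1
1: 0
Total: 3 + 5 + 4 + 2 + 1 + 1 + 0 = 16

16 discordant pairs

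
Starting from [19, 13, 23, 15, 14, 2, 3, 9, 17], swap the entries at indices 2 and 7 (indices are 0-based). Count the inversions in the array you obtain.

Positions 2 and 7 hold 23 and 9; after swapping, the array is [19, 13, 9, 15, 14, 2, 3, 23, 17].
Element-by-element contributions:
19: 7
13: 3
9: 2
15: 3
14: 2
2: 0
3: 0
23: 1
17: 0
Sum: 7 + 3 + 2 + 3 + 2 + 0 + 0 + 1 + 0 = 18

18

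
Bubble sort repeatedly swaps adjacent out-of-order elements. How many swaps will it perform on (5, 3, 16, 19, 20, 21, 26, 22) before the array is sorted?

Minimum adjacent swaps = number of inversions (each swap of adjacent out-of-order elements removes one inversion and no swap can remove more).
Count inversions — for each element, later elements that are smaller:
5: 3 → 1
3: none → 0
16: none → 0
19: none → 0
20: none → 0
21: none → 0
26: 22 → 1
22: none → 0
Total inversions: 1 + 0 + 0 + 0 + 0 + 0 + 1 + 0 = 2

2 adjacent swaps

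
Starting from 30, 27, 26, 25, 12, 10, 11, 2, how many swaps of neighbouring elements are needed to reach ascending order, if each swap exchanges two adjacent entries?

27 adjacent swaps

Minimum adjacent swaps = number of inversions (each swap of adjacent out-of-order elements removes one inversion and no swap can remove more).
Count inversions — for each element, later elements that are smaller:
30: 27, 26, 25, 12, 10, 11, 2 → 7
27: 26, 25, 12, 10, 11, 2 → 6
26: 25, 12, 10, 11, 2 → 5
25: 12, 10, 11, 2 → 4
12: 10, 11, 2 → 3
10: 2 → 1
11: 2 → 1
2: none → 0
Total inversions: 7 + 6 + 5 + 4 + 3 + 1 + 1 + 0 = 27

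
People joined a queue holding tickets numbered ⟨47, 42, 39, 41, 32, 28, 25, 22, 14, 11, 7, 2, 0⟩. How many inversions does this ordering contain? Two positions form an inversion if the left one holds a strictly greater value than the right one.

77 inversions

Sweep left to right; for each value list the smaller values that follow it:
47: 12
42: 11
39: 9
41: 9
32: 8
28: 7
25: 6
22: 5
14: 4
11: 3
7: 2
2: 1
0: 0
Sum: 12 + 11 + 9 + 9 + 8 + 7 + 6 + 5 + 4 + 3 + 2 + 1 + 0 = 77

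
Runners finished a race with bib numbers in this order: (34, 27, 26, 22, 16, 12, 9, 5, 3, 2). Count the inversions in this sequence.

Count, for each position, how many later elements it exceeds:
34 → 27, 26, 22, 16, 12, 9, 5, 3, 2 → 9
27 → 26, 22, 16, 12, 9, 5, 3, 2 → 8
26 → 22, 16, 12, 9, 5, 3, 2 → 7
22 → 16, 12, 9, 5, 3, 2 → 6
16 → 12, 9, 5, 3, 2 → 5
12 → 9, 5, 3, 2 → 4
9 → 5, 3, 2 → 3
5 → 3, 2 → 2
3 → 2 → 1
2 → none → 0
Sum: 9 + 8 + 7 + 6 + 5 + 4 + 3 + 2 + 1 + 0 = 45

Inversions: 45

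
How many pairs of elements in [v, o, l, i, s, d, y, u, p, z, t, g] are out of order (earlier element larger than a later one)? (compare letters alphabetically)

Count, for each position, how many later elements it exceeds:
v: 9
o: 4
l: 3
i: 2
s: 3
d: 0
y: 4
u: 3
p: 1
z: 2
t: 1
g: 0
Sum: 9 + 4 + 3 + 2 + 3 + 0 + 4 + 3 + 1 + 2 + 1 + 0 = 32

32 inversions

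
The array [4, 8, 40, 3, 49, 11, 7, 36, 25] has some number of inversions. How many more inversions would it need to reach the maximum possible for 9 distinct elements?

22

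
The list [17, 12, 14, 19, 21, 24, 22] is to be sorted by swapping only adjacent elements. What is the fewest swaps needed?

Minimum adjacent swaps = number of inversions (each swap of adjacent out-of-order elements removes one inversion and no swap can remove more).
Count inversions — for each element, later elements that are smaller:
17: 12, 14 → 2
12: none → 0
14: none → 0
19: none → 0
21: none → 0
24: 22 → 1
22: none → 0
Total inversions: 2 + 0 + 0 + 0 + 0 + 1 + 0 = 3

3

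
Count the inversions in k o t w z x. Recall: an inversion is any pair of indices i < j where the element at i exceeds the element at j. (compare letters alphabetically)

Count, for each position, how many later elements it exceeds:
k → none → 0
o → none → 0
t → none → 0
w → none → 0
z → x → 1
x → none → 0
Sum: 0 + 0 + 0 + 0 + 1 + 0 = 1

1 out-of-order pair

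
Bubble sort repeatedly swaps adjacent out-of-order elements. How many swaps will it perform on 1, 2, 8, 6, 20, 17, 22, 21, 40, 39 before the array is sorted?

The minimum number of adjacent swaps to sort an array equals its inversion count, since every such swap removes exactly one inversion.
Count inversions — for each element, later elements that are smaller:
1: none → 0
2: none → 0
8: 6 → 1
6: none → 0
20: 17 → 1
17: none → 0
22: 21 → 1
21: none → 0
40: 39 → 1
39: none → 0
Total inversions: 0 + 0 + 1 + 0 + 1 + 0 + 1 + 0 + 1 + 0 = 4

4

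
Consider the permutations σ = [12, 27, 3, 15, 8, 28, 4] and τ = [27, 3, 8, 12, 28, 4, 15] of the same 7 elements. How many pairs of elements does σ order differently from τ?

6 discordant pairs

Assign each item its position (1..7) in the first ordering, then rewrite the second ordering as that position sequence:
positions: 12→1, 27→2, 3→3, 15→4, 8→5, 28→6, 4→7
second ordering as positions: [2, 3, 5, 1, 6, 7, 4]
Discordant pairs = inversions in this position sequence.
2: 1 → 1
3: 1 → 1
5: 1, 4 → 2
1: 0
6: 4 → 1
7: 4 → 1
4: 0
Total: 1 + 1 + 2 + 0 + 1 + 1 + 0 = 6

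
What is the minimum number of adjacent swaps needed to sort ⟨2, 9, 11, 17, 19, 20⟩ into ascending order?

Each adjacent swap fixes exactly one inversion, so the minimum swap count equals the number of inversions.
Count inversions — for each element, later elements that are smaller:
2: none → 0
9: none → 0
11: none → 0
17: none → 0
19: none → 0
20: none → 0
Total inversions: 0 + 0 + 0 + 0 + 0 + 0 = 0

Adjacent swaps: 0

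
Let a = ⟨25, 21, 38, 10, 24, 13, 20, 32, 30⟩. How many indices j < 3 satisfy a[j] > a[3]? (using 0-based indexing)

3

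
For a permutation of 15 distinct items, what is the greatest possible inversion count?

105 inversions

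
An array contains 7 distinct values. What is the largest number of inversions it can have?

A reversed (strictly descending) arrangement makes every pair an inversion, giving C(7, 2) inversions.
C(7, 2) = 7·6/2 = 21

There are 21 inversions.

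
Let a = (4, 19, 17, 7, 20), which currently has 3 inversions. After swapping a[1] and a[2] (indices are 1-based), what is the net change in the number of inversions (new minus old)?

+1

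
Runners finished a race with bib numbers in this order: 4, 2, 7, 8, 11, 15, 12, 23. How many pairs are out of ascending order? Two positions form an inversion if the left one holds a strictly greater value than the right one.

Out-of-order pairs: 2

Element-by-element contributions:
4 → 2 → 1
2 → none → 0
7 → none → 0
8 → none → 0
11 → none → 0
15 → 12 → 1
12 → none → 0
23 → none → 0
Sum: 1 + 0 + 0 + 0 + 0 + 1 + 0 + 0 = 2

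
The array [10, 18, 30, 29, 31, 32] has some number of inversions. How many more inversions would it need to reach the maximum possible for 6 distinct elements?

14 inversions short

Maximum inversions for 6 distinct elements is C(6, 2) = 6·5/2 = 15.
Current inversions — for each element, count later smaller elements:
10: 0
18: 0
30: 1
29: 0
31: 0
32: 0
Current total: 0 + 0 + 1 + 0 + 0 + 0 = 1
Shortfall: 15 − 1 = 14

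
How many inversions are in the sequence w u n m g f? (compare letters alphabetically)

Count, for each position, how many later elements it exceeds:
w: 5
u: 4
n: 3
m: 2
g: 1
f: 0
Sum: 5 + 4 + 3 + 2 + 1 + 0 = 15

15 inversions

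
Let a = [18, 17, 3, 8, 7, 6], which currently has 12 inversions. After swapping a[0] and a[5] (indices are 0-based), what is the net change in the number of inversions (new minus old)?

-7

Positions 0 and 5 hold 18 and 6; after swapping, the array is [6, 17, 3, 8, 7, 18].
Count, for each position, how many later elements it exceeds:
6 → 3 → 1
17 → 3, 8, 7 → 3
3 → none → 0
8 → 7 → 1
7 → none → 0
18 → none → 0
Sum: 1 + 3 + 0 + 1 + 0 + 0 = 5
Change: 5 − 12 = -7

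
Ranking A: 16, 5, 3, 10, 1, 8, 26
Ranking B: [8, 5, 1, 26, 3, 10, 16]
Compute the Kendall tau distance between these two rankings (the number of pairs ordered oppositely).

Assign each item its position (1..7) in the first ordering, then rewrite the second ordering as that position sequence:
positions: 16→1, 5→2, 3→3, 10→4, 1→5, 8→6, 26→7
second ordering as positions: [6, 2, 5, 7, 3, 4, 1]
Discordant pairs = inversions in this position sequence.
6: 2, 5, 3, 4, 1 → 5
2: 1 → 1
5: 3, 4, 1 → 3
7: 3, 4, 1 → 3
3: 1 → 1
4: 1 → 1
1: 0
Total: 5 + 1 + 3 + 3 + 1 + 1 + 0 = 14

14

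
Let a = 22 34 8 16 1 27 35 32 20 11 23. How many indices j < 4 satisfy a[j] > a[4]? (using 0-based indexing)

4 such elements

The element at index 4 is 1.
Elements before it: 22, 34, 8, 16
Those larger than 1: 22, 34, 8, 16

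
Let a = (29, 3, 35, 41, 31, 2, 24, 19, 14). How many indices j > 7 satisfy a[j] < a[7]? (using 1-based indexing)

The element at index 7 is 24.
Elements after it: 19, 14
Those smaller than 24: 19, 14

2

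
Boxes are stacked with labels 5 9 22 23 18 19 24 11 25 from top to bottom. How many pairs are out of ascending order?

9

For each element, count later entries that are smaller:
5: 0
9: 0
22: 3
23: 3
18: 1
19: 1
24: 1
11: 0
25: 0
Sum: 0 + 0 + 3 + 3 + 1 + 1 + 1 + 0 + 0 = 9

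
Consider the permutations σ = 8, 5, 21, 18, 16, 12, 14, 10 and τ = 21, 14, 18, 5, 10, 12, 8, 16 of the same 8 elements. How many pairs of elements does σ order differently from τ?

15 discordant pairs

Assign each item its position (1..8) in the first ordering, then rewrite the second ordering as that position sequence:
positions: 8→1, 5→2, 21→3, 18→4, 16→5, 12→6, 14→7, 10→8
second ordering as positions: [3, 7, 4, 2, 8, 6, 1, 5]
Discordant pairs = inversions in this position sequence.
3: 2, 1 → 2
7: 4, 2, 6, 1, 5 → 5
4: 2, 1 → 2
2: 1 → 1
8: 6, 1, 5 → 3
6: 1, 5 → 2
1: 0
5: 0
Total: 2 + 5 + 2 + 1 + 3 + 2 + 0 + 0 = 15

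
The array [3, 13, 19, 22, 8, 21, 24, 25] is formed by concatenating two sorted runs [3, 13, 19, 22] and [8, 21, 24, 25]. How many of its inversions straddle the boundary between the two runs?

4

Take each right-half value and tally the left-half values above it:
r = 8: 13, 19, 22 → 3
r = 21: 22 → 1
r = 24: none → 0
r = 25: none → 0
Cross-inversions: 3 + 1 + 0 + 0 = 4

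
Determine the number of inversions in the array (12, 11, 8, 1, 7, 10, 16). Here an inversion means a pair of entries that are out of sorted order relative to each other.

Listing every pair i<j with a[i]>a[j] (using 1-based positions):
(1,2): 12 > 11
(1,3): 12 > 8
(1,4): 12 > 1
(1,5): 12 > 7
(1,6): 12 > 10
(2,3): 11 > 8
(2,4): 11 > 1
(2,5): 11 > 7
(2,6): 11 > 10
(3,4): 8 > 1
(3,5): 8 > 7
That's 11 pairs.

11 inversions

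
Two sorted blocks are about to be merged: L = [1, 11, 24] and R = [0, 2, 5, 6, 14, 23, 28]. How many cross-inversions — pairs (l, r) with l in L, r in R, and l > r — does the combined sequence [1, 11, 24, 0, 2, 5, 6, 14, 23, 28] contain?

11

Take each right-half value and tally the left-half values above it:
r = 0: 1, 11, 24 → 3
r = 2: 11, 24 → 2
r = 5: 11, 24 → 2
r = 6: 11, 24 → 2
r = 14: 24 → 1
r = 23: 24 → 1
r = 28: none → 0
Cross-inversions: 3 + 2 + 2 + 2 + 1 + 1 + 0 = 11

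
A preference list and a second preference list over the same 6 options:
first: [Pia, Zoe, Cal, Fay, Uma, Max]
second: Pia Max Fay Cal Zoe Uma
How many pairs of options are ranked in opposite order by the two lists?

7

Assign each item its position (1..6) in the first ordering, then rewrite the second ordering as that position sequence:
positions: Pia→1, Zoe→2, Cal→3, Fay→4, Uma→5, Max→6
second ordering as positions: [1, 6, 4, 3, 2, 5]
Discordant pairs = inversions in this position sequence.
1: 0
6: 4, 3, 2, 5 → 4
4: 3, 2 → 2
3: 2 → 1
2: 0
5: 0
Total: 0 + 4 + 2 + 1 + 0 + 0 = 7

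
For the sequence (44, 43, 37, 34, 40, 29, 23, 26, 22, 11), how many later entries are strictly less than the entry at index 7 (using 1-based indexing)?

2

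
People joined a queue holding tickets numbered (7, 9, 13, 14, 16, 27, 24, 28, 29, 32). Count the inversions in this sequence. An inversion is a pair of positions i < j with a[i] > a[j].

Count, for each position, how many later elements it exceeds:
7: 0
9: 0
13: 0
14: 0
16: 0
27: 1
24: 0
28: 0
29: 0
32: 0
Sum: 0 + 0 + 0 + 0 + 0 + 1 + 0 + 0 + 0 + 0 = 1

1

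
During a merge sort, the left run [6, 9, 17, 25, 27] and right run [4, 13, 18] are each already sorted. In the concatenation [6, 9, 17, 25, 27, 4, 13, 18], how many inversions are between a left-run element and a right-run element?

Count, for every r in R, how many entries of L exceed r:
r = 4: 6, 9, 17, 25, 27 → 5
r = 13: 17, 25, 27 → 3
r = 18: 25, 27 → 2
Cross-inversions: 5 + 3 + 2 = 10

10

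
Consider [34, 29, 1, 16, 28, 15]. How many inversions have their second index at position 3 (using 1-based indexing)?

2

The element at index 3 is 1.
Elements before it: 34, 29
Those larger than 1: 34, 29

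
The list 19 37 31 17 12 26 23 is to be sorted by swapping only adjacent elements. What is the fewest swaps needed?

Each adjacent swap fixes exactly one inversion, so the minimum swap count equals the number of inversions.
Count inversions — for each element, later elements that are smaller:
19: 17, 12 → 2
37: 31, 17, 12, 26, 23 → 5
31: 17, 12, 26, 23 → 4
17: 12 → 1
12: none → 0
26: 23 → 1
23: none → 0
Total inversions: 2 + 5 + 4 + 1 + 0 + 1 + 0 = 13

13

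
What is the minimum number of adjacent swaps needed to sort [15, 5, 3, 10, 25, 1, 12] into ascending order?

11 swaps

Minimum adjacent swaps = number of inversions (each swap of adjacent out-of-order elements removes one inversion and no swap can remove more).
Count inversions — for each element, later elements that are smaller:
15: 5, 3, 10, 1, 12 → 5
5: 3, 1 → 2
3: 1 → 1
10: 1 → 1
25: 1, 12 → 2
1: none → 0
12: none → 0
Total inversions: 5 + 2 + 1 + 1 + 2 + 0 + 0 = 11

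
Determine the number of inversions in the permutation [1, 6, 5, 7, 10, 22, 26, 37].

Sweep left to right; for each value list the smaller values that follow it:
1: 0
6: 1
5: 0
7: 0
10: 0
22: 0
26: 0
37: 0
Sum: 0 + 1 + 0 + 0 + 0 + 0 + 0 + 0 = 1

There is 1 inversion.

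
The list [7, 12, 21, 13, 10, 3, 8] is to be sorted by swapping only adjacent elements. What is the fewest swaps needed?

Each adjacent swap fixes exactly one inversion, so the minimum swap count equals the number of inversions.
Count inversions — for each element, later elements that are smaller:
7: 3 → 1
12: 10, 3, 8 → 3
21: 13, 10, 3, 8 → 4
13: 10, 3, 8 → 3
10: 3, 8 → 2
3: none → 0
8: none → 0
Total inversions: 1 + 3 + 4 + 3 + 2 + 0 + 0 = 13

13 swaps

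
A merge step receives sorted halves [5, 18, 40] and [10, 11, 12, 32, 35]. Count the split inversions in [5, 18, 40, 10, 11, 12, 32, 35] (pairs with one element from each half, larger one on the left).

Take each right-half value and tally the left-half values above it:
r = 10: 18, 40 → 2
r = 11: 18, 40 → 2
r = 12: 18, 40 → 2
r = 32: 40 → 1
r = 35: 40 → 1
Cross-inversions: 2 + 2 + 2 + 1 + 1 = 8

8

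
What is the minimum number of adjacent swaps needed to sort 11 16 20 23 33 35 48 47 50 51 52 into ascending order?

1

Each adjacent swap fixes exactly one inversion, so the minimum swap count equals the number of inversions.
Count inversions — for each element, later elements that are smaller:
11: none → 0
16: none → 0
20: none → 0
23: none → 0
33: none → 0
35: none → 0
48: 47 → 1
47: none → 0
50: none → 0
51: none → 0
52: none → 0
Total inversions: 0 + 0 + 0 + 0 + 0 + 0 + 1 + 0 + 0 + 0 + 0 = 1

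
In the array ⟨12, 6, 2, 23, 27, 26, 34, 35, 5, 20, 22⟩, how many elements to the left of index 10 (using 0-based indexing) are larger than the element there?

The element at index 10 is 22.
Elements before it: 12, 6, 2, 23, 27, 26, 34, 35, 5, 20
Those larger than 22: 23, 27, 26, 34, 35

5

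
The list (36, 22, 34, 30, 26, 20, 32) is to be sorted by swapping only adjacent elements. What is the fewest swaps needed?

The minimum number of adjacent swaps to sort an array equals its inversion count, since every such swap removes exactly one inversion.
Count inversions — for each element, later elements that are smaller:
36: 22, 34, 30, 26, 20, 32 → 6
22: 20 → 1
34: 30, 26, 20, 32 → 4
30: 26, 20 → 2
26: 20 → 1
20: none → 0
32: none → 0
Total inversions: 6 + 1 + 4 + 2 + 1 + 0 + 0 = 14

There are 14 swaps.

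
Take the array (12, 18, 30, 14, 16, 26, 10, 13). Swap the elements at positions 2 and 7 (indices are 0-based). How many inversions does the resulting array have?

Positions 2 and 7 hold 30 and 13; after swapping, the array is [12, 18, 13, 14, 16, 26, 10, 30].
Element-by-element contributions:
12 → 10 → 1
18 → 13, 14, 16, 10 → 4
13 → 10 → 1
14 → 10 → 1
16 → 10 → 1
26 → 10 → 1
10 → none → 0
30 → none → 0
Sum: 1 + 4 + 1 + 1 + 1 + 1 + 0 + 0 = 9

Inversions: 9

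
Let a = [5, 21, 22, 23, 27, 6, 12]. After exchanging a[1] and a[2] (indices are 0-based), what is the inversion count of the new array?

Positions 1 and 2 hold 21 and 22; after swapping, the array is [5, 22, 21, 23, 27, 6, 12].
For each element, count later entries that are smaller:
5 → none → 0
22 → 21, 6, 12 → 3
21 → 6, 12 → 2
23 → 6, 12 → 2
27 → 6, 12 → 2
6 → none → 0
12 → none → 0
Sum: 0 + 3 + 2 + 2 + 2 + 0 + 0 = 9

9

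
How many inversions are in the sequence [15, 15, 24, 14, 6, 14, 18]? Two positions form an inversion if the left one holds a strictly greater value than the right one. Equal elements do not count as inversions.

Out-of-order pairs: 11

Element-by-element contributions:
15 → 14, 6, 14 → 3
15 → 14, 6, 14 → 3
24 → 14, 6, 14, 18 → 4
14 → 6 → 1
6 → none → 0
14 → none → 0
18 → none → 0
Sum: 3 + 3 + 4 + 1 + 0 + 0 + 0 = 11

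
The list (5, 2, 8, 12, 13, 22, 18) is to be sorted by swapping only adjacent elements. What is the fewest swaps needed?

2

Each adjacent swap fixes exactly one inversion, so the minimum swap count equals the number of inversions.
Count inversions — for each element, later elements that are smaller:
5: 2 → 1
2: none → 0
8: none → 0
12: none → 0
13: none → 0
22: 18 → 1
18: none → 0
Total inversions: 1 + 0 + 0 + 0 + 0 + 1 + 0 = 2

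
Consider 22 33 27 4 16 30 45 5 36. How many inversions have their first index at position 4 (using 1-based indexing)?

The element at index 4 is 4.
Elements after it: 16, 30, 45, 5, 36
None of them are smaller than 4.

0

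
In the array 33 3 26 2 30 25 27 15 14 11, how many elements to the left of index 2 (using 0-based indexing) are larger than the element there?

The element at index 2 is 26.
Elements before it: 33, 3
Those larger than 26: 33

1 such element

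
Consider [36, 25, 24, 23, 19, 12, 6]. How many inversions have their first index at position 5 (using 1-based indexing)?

The element at index 5 is 19.
Elements after it: 12, 6
Those smaller than 19: 12, 6

2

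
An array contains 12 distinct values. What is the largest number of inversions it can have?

66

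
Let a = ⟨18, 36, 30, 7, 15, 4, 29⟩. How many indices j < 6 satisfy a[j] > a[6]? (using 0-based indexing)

2

The element at index 6 is 29.
Elements before it: 18, 36, 30, 7, 15, 4
Those larger than 29: 36, 30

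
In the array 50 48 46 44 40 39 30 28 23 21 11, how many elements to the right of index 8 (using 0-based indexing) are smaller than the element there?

The element at index 8 is 23.
Elements after it: 21, 11
Those smaller than 23: 21, 11

2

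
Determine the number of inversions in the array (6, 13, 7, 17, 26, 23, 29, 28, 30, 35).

Count, for each position, how many later elements it exceeds:
6 → none → 0
13 → 7 → 1
7 → none → 0
17 → none → 0
26 → 23 → 1
23 → none → 0
29 → 28 → 1
28 → none → 0
30 → none → 0
35 → none → 0
Sum: 0 + 1 + 0 + 0 + 1 + 0 + 1 + 0 + 0 + 0 = 3

3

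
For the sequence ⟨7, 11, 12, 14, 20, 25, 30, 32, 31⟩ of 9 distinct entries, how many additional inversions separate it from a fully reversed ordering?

Maximum inversions for 9 distinct elements is C(9, 2) = 9·8/2 = 36.
Current inversions — for each element, count later smaller elements:
7: 0
11: 0
12: 0
14: 0
20: 0
25: 0
30: 0
32: 1
31: 0
Current total: 0 + 0 + 0 + 0 + 0 + 0 + 0 + 1 + 0 = 1
Shortfall: 36 − 1 = 35

35 inversions short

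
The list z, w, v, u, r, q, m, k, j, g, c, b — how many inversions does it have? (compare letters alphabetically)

Count, for each position, how many later elements it exceeds:
z: 11
w: 10
v: 9
u: 8
r: 7
q: 6
m: 5
k: 4
j: 3
g: 2
c: 1
b: 0
Sum: 11 + 10 + 9 + 8 + 7 + 6 + 5 + 4 + 3 + 2 + 1 + 0 = 66

66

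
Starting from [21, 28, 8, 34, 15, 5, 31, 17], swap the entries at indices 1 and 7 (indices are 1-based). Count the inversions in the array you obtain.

Positions 1 and 7 hold 21 and 31; after swapping, the array is [31, 28, 8, 34, 15, 5, 21, 17].
Sweep left to right; for each value list the smaller values that follow it:
31: 6
28: 5
8: 1
34: 4
15: 1
5: 0
21: 1
17: 0
Sum: 6 + 5 + 1 + 4 + 1 + 0 + 1 + 0 = 18

18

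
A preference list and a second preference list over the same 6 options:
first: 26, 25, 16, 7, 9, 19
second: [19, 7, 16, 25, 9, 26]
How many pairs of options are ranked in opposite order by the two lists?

Assign each item its position (1..6) in the first ordering, then rewrite the second ordering as that position sequence:
positions: 26→1, 25→2, 16→3, 7→4, 9→5, 19→6
second ordering as positions: [6, 4, 3, 2, 5, 1]
Discordant pairs = inversions in this position sequence.
6: 4, 3, 2, 5, 1 → 5
4: 3, 2, 1 → 3
3: 2, 1 → 2
2: 1 → 1
5: 1 → 1
1: 0
Total: 5 + 3 + 2 + 1 + 1 + 0 = 12

12 pairs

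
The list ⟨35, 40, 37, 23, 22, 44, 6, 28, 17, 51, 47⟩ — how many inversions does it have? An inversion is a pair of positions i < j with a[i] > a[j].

Inversions: 26

Count, for each position, how many later elements it exceeds:
35 → 23, 22, 6, 28, 17 → 5
40 → 37, 23, 22, 6, 28, 17 → 6
37 → 23, 22, 6, 28, 17 → 5
23 → 22, 6, 17 → 3
22 → 6, 17 → 2
44 → 6, 28, 17 → 3
6 → none → 0
28 → 17 → 1
17 → none → 0
51 → 47 → 1
47 → none → 0
Sum: 5 + 6 + 5 + 3 + 2 + 3 + 0 + 1 + 0 + 1 + 0 = 26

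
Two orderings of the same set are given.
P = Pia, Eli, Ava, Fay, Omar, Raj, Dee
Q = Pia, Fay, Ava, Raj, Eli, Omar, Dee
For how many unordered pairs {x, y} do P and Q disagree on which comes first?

5 disagreeing pairs

Assign each item its position (1..7) in the first ordering, then rewrite the second ordering as that position sequence:
positions: Pia→1, Eli→2, Ava→3, Fay→4, Omar→5, Raj→6, Dee→7
second ordering as positions: [1, 4, 3, 6, 2, 5, 7]
Discordant pairs = inversions in this position sequence.
1: 0
4: 3, 2 → 2
3: 2 → 1
6: 2, 5 → 2
2: 0
5: 0
7: 0
Total: 0 + 2 + 1 + 2 + 0 + 0 + 0 = 5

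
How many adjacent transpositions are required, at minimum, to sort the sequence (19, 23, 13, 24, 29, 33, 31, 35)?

3

Each adjacent swap fixes exactly one inversion, so the minimum swap count equals the number of inversions.
Count inversions — for each element, later elements that are smaller:
19: 13 → 1
23: 13 → 1
13: none → 0
24: none → 0
29: none → 0
33: 31 → 1
31: none → 0
35: none → 0
Total inversions: 1 + 1 + 0 + 0 + 0 + 1 + 0 + 0 = 3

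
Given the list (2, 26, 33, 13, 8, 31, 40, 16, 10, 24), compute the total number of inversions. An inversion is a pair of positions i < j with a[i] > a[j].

For each element, count later entries that are smaller:
2 → none → 0
26 → 13, 8, 16, 10, 24 → 5
33 → 13, 8, 31, 16, 10, 24 → 6
13 → 8, 10 → 2
8 → none → 0
31 → 16, 10, 24 → 3
40 → 16, 10, 24 → 3
16 → 10 → 1
10 → none → 0
24 → none → 0
Sum: 0 + 5 + 6 + 2 + 0 + 3 + 3 + 1 + 0 + 0 = 20

There are 20 inversions.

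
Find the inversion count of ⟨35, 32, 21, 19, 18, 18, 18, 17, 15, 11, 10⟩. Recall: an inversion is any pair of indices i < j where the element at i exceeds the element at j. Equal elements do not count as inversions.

Out-of-order pairs: 52

Element-by-element contributions:
35: 10
32: 9
21: 8
19: 7
18: 4
18: 4
18: 4
17: 3
15: 2
11: 1
10: 0
Sum: 10 + 9 + 8 + 7 + 4 + 4 + 4 + 3 + 2 + 1 + 0 = 52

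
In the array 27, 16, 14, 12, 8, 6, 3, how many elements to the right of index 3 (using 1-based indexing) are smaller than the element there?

The element at index 3 is 14.
Elements after it: 12, 8, 6, 3
Those smaller than 14: 12, 8, 6, 3

4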